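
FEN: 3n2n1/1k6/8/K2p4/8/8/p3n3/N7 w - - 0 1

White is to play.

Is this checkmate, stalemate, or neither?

White to move; white king on a5.
In check: no.
Legal moves for White: Kb5, Kb4, Ka4, Nb3, Nc2.
White has 5 legal moves and is not in check → neither.

neither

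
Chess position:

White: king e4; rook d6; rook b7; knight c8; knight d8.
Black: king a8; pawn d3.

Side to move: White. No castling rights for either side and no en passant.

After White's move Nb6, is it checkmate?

After Nb6: black king on a8; in check: yes, from the white knight on b6.
King squares — a7: attacked by Rb7; b7: attacked by Nd8; b8: attacked by Rb7.
Black has no legal moves → checkmate.

yes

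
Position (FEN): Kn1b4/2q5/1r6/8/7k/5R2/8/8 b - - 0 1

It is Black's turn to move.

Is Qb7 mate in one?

After Qb7: white king on a8; in check: yes, from the black queen on b7.
King squares — a7: attacked by Qb7; b7: attacked by Rb6; b8: attacked by Qb7.
White has no legal moves → checkmate.

yes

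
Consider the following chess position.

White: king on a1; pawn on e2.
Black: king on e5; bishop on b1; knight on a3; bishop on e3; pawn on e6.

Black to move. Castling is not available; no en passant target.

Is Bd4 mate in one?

After Bd4: white king on a1; in check: yes, from the black bishop on d4.
King squares — b1: attacked by Na3; a2: attacked by Bb1; b2: attacked by Bd4.
White has no legal moves → checkmate.

yes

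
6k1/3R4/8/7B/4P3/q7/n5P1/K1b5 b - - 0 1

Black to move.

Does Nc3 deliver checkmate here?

After Nc3: white king on a1; in check: yes, from the black queen on a3.
King squares — b1: attacked by Nc3; a2: attacked by Qa3; b2: attacked by Bc1.
White has no legal moves → checkmate.

yes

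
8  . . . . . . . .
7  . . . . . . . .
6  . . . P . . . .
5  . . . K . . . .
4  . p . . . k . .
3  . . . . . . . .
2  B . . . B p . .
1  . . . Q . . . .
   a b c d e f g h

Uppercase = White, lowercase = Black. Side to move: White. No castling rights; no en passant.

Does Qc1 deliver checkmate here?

After Qc1: black king on f4; in check: yes, from the white queen on c1.
Black has 2 legal replies: Kf5, Kg3.
In check but a legal move exists → not checkmate.

no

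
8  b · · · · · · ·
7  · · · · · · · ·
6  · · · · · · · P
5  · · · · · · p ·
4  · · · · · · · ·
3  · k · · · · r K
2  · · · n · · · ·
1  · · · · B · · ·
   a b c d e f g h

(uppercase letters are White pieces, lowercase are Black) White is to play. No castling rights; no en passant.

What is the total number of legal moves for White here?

3

White to move; king on h3.
In check: yes, from the black rook on g3.
Legal moves: Kxg3, Kh2, Bxg3.
Count: 3.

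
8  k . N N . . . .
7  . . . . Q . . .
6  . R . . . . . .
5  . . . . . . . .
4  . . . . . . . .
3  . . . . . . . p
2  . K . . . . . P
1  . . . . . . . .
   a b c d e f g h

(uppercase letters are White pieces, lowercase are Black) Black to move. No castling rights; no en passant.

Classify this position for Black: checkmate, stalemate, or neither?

Black to move; black king on a8.
In check: no.
King squares — a7: attacked by Qe7; b7: attacked by Rb6; b8: attacked by Rb6.
Legal moves for Black: none.
Not in check and no legal moves → stalemate.

stalemate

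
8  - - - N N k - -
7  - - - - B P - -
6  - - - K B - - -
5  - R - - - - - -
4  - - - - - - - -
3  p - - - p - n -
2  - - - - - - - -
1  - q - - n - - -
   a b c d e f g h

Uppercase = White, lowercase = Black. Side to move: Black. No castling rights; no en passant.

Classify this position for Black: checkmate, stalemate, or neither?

Black to move; black king on f8.
In check: yes, from the white bishop on e7.
King squares — e7: attacked by Kd6; f7: attacked by Be6; g7: attacked by Ne8; e8: attacked by Pf7; g8: attacked by Pf7.
Legal moves for Black: none.
In check with no legal moves → checkmate.

checkmate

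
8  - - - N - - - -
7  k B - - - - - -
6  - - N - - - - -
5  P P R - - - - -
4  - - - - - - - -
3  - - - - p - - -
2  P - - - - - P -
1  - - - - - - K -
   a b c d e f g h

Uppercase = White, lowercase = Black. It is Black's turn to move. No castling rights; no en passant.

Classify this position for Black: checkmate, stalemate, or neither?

Black to move; black king on a7.
In check: yes, from the white knight on c6.
King squares — a6: attacked by Pb5; b6: attacked by Pa5; b7: attacked by Nd8; a8: attacked by Bb7; b8: attacked by Nc6.
Legal moves for Black: none.
In check with no legal moves → checkmate.

checkmate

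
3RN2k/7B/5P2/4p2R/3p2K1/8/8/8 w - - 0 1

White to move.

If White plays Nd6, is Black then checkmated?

After Nd6: black king on h8; in check: yes, from the white rook on d8.
King squares — g7: attacked by Pf6; h7: attacked by Rh5; g8: attacked by Bh7.
Black has no legal moves → checkmate.

yes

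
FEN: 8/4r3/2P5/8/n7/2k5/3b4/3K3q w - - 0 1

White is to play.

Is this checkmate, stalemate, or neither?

White to move; white king on d1.
In check: yes, from the black queen on h1.
King squares — c1: attacked by Qh1; e1: attacked by Qh1; c2: attacked by Kc3; d2: attacked by Kc3; e2: attacked by Re7.
Legal moves for White: none.
In check with no legal moves → checkmate.

checkmate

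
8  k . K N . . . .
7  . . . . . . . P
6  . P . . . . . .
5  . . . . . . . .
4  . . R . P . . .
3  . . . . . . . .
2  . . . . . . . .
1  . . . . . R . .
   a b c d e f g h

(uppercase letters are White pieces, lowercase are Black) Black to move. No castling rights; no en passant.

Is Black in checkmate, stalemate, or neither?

stalemate

Black to move; black king on a8.
In check: no.
King squares — a7: attacked by Pb6; b7: attacked by Kc8; b8: attacked by Kc8.
Legal moves for Black: none.
Not in check and no legal moves → stalemate.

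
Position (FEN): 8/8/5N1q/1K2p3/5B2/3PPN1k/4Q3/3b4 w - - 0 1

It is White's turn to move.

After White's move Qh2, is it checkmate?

yes

After Qh2: black king on h3; in check: yes, from the white queen on h2.
King squares — g2: attacked by Qh2; h2: attacked by Nf3; g3: attacked by Qh2; g4: attacked by Nf6; h4: attacked by Qh2.
Black has no legal moves → checkmate.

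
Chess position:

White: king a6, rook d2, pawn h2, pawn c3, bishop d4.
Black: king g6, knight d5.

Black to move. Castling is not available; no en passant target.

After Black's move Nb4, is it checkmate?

After Nb4: white king on a6; in check: yes, from the black knight on b4.
White has 6 legal replies: Kb7, Ka7, Kb6, Kb5, Ka5, cxb4.
In check but a legal move exists → not checkmate.

no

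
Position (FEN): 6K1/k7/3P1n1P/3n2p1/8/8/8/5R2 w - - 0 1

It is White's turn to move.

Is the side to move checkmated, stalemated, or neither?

neither

White to move; white king on g8.
In check: yes, from the black knight on f6.
King squares — f7: available; g7: available; h7: attacked by Nf6; f8: available; h8: available.
Legal moves for White: Kh8, Kf8, Kg7, Kf7, Rxf6.
White is in check but has 5 legal moves → neither.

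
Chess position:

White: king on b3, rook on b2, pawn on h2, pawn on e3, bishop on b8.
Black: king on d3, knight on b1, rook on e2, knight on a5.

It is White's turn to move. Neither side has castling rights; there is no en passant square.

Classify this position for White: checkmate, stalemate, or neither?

White to move; white king on b3.
In check: yes, from the black knight on a5.
Legal moves for White: Kb4, Ka4, Ka2.
White is in check but has 3 legal moves → neither.

neither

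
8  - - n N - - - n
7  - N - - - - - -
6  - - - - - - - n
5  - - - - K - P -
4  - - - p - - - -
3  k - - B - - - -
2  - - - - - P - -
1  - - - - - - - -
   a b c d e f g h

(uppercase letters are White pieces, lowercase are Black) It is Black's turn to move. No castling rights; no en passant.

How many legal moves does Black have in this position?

Black to move; king on a3.
In check: no.
Legal moves: N8f7+, Ng6+, Ne7, Na7, Nd6, Nb6, Ng8, N6f7+, Nf5, Ng4+, Kb4, Ka4, Kb3, Kb2, Ka2.
Count: 15.

15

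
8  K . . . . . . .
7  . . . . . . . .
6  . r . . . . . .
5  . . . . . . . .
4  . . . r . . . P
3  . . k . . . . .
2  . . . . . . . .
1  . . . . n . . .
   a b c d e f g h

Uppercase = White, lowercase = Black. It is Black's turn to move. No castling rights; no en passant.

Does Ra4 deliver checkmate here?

After Ra4: white king on a8; in check: yes, from the black rook on a4.
King squares — a7: attacked by Ra4; b7: attacked by Rb6; b8: attacked by Rb6.
White has no legal moves → checkmate.

yes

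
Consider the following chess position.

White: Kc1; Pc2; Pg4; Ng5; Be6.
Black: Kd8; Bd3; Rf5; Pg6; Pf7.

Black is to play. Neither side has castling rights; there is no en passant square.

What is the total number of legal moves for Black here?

Black to move; king on d8.
In check: no.
Legal moves: Ke8, Ke7, Kc7, Rf6, Rxg5, Re5, Rd5, Rc5, Rb5, Ra5, Rf4, Rf3, Rf2, Rf1+, Ba6, Bb5, Be4, Bc4, Be2, Bxc2, Bf1, fxe6, f6.
Count: 23.

23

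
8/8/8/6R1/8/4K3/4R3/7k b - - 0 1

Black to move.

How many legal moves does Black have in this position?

Black to move; king on h1.
In check: no.
Legal moves: none.
Count: 0.

0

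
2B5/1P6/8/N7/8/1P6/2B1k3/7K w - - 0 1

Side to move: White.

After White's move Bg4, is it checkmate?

After Bg4: black king on e2; in check: yes, from the white bishop on g4.
Black has 5 legal replies: Ke3, Kf2, Kd2, Kf1, Ke1.
In check but a legal move exists → not checkmate.

no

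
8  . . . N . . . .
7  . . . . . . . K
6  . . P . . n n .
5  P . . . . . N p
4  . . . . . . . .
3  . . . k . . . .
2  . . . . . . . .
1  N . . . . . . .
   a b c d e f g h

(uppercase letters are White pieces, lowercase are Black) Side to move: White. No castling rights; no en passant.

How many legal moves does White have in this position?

3

White to move; king on h7.
In check: yes, from the black knight on f6.
Legal moves: Kg7, Kh6, Kxg6.
Count: 3.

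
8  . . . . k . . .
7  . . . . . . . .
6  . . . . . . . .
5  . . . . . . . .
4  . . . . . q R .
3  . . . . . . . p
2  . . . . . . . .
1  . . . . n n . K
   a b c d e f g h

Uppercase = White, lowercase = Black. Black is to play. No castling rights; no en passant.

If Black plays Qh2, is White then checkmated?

After Qh2: white king on h1; in check: yes, from the black queen on h2.
King squares — g1: attacked by Qh2; g2: attacked by Ne1; h2: attacked by Nf1.
White has no legal moves → checkmate.

yes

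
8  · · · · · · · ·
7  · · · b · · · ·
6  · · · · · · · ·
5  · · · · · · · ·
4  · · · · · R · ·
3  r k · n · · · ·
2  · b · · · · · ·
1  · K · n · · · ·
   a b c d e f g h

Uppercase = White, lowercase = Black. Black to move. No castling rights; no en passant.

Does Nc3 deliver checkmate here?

yes

After Nc3: white king on b1; in check: yes, from the black knight on c3.
King squares — a1: attacked by Bb2; c1: attacked by Bb2; a2: attacked by Ra3; b2: attacked by Kb3; c2: attacked by Kb3.
White has no legal moves → checkmate.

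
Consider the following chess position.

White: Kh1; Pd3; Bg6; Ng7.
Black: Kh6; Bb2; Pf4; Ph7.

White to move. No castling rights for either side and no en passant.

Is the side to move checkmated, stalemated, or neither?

neither

White to move; white king on h1.
In check: no.
Legal moves for White: Ne8, Ne6, Nh5, Nf5+, Be8, Bxh7, Bf7, Bh5, Bf5, Be4, Kh2, Kg2, Kg1, d4.
White has 14 legal moves and is not in check → neither.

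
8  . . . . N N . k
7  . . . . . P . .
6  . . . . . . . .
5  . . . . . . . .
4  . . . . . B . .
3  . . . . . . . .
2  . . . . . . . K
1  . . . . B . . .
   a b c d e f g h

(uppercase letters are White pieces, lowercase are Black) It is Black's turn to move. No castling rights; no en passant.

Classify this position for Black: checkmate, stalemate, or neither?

stalemate

Black to move; black king on h8.
In check: no.
King squares — g7: attacked by Ne8; h7: attacked by Nf8; g8: attacked by Pf7.
Legal moves for Black: none.
Not in check and no legal moves → stalemate.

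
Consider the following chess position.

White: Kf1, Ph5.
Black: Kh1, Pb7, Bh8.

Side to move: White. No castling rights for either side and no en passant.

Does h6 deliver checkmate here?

After h6: black king on h1; in check: no.
Black is not in check, so this cannot be checkmate.

no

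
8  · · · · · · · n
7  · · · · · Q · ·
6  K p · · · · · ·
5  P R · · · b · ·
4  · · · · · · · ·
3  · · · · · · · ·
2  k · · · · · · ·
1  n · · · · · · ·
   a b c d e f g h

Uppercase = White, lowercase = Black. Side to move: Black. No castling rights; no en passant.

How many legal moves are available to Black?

Black to move; king on a2.
In check: yes, from the white queen on f7.
Legal moves: Ka3, Nxf7, Be6, Nb3.
Count: 4.

4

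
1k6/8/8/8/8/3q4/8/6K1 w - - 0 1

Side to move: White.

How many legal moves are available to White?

4

White to move; king on g1.
In check: no.
Legal moves: Kh2, Kg2, Kf2, Kh1.
Count: 4.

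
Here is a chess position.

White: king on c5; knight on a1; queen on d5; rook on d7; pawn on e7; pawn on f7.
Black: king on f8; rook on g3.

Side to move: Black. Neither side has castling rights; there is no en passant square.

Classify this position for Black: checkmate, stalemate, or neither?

neither

Black to move; black king on f8.
In check: yes, from the white pawn on e7.
King squares — e7: attacked by Rd7; f7: attacked by Qd5; g7: available; e8: attacked by Pf7; g8: attacked by Pf7.
Legal moves for Black: Kg7.
Black is in check but has 1 legal move → neither.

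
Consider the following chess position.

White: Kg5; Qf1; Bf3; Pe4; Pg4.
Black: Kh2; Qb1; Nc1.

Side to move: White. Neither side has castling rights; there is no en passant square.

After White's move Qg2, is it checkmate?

After Qg2: black king on h2; in check: yes, from the white queen on g2.
King squares — g1: attacked by Qg2; h1: attacked by Qg2; g2: attacked by Bf3; g3: attacked by Qg2; h3: attacked by Qg2.
Black has no legal moves → checkmate.

yes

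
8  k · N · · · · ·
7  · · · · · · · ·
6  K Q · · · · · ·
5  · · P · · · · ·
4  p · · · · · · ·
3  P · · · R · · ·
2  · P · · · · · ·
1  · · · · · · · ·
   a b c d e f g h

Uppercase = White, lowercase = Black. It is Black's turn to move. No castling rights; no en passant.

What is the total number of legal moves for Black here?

0

Black to move; king on a8.
In check: no.
Legal moves: none.
Count: 0.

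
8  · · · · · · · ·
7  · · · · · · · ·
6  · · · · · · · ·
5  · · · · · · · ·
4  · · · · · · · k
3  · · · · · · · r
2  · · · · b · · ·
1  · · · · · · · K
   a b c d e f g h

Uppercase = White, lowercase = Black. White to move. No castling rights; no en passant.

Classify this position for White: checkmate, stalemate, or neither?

neither

White to move; white king on h1.
In check: yes, from the black rook on h3.
Legal moves for White: Kg2, Kg1.
White is in check but has 2 legal moves → neither.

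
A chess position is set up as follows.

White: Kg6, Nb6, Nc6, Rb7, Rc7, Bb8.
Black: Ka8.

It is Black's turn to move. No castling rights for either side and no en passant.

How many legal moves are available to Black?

Black to move; king on a8.
In check: yes, from the white knight on b6.
Legal moves: none.
Count: 0.

0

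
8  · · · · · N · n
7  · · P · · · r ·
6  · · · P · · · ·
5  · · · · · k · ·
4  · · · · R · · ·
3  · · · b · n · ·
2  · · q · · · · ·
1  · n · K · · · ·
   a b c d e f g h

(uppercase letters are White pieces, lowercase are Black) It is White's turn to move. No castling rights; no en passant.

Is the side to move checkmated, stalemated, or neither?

White to move; white king on d1.
In check: yes, from the black queen on c2.
King squares — c1: attacked by Qc2; e1: attacked by Nf3; c2: attacked by Bd3; d2: attacked by Nb1; e2: attacked by Qc2.
Legal moves for White: none.
In check with no legal moves → checkmate.

checkmate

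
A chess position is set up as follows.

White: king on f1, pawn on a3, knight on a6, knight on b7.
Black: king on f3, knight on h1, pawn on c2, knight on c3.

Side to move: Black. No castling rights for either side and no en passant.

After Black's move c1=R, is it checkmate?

After c1=R: white king on f1; in check: yes, from the black rook on c1.
King squares — e1: attacked by Rc1; g1: attacked by Rc1; e2: attacked by Nc3; f2: attacked by Nh1; g2: attacked by Kf3.
White has no legal moves → checkmate.

yes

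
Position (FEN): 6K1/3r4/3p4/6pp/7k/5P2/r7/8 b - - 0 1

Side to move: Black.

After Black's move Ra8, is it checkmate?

yes

After Ra8: white king on g8; in check: yes, from the black rook on a8.
King squares — f7: attacked by Rd7; g7: attacked by Rd7; h7: attacked by Rd7; f8: attacked by Ra8; h8: attacked by Ra8.
White has no legal moves → checkmate.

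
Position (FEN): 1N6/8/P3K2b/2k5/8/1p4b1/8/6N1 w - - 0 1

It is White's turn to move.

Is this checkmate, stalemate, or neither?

neither

White to move; white king on e6.
In check: no.
Legal moves for White: Nd7+, Nc6, Kf7, Ke7, Kd7, Kf6, Kf5, Nh3, Nf3, Ne2, a7.
White has 11 legal moves and is not in check → neither.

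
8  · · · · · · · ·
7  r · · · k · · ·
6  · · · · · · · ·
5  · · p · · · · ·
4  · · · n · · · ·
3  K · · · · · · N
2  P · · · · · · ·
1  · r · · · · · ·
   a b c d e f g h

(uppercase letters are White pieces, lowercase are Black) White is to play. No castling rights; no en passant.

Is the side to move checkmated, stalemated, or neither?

checkmate

White to move; white king on a3.
In check: yes, from the black rook on a7.
King squares — a2: own pawn; b2: attacked by Rb1; b3: attacked by Rb1; a4: attacked by Ra7; b4: attacked by Rb1.
Legal moves for White: none.
In check with no legal moves → checkmate.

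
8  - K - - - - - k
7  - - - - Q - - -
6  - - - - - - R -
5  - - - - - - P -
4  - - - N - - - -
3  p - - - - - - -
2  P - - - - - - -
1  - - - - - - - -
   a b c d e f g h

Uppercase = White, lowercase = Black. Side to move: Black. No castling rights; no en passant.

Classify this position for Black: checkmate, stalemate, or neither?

Black to move; black king on h8.
In check: no.
King squares — g7: attacked by Rg6; h7: attacked by Qe7; g8: attacked by Rg6.
Legal moves for Black: none.
Not in check and no legal moves → stalemate.

stalemate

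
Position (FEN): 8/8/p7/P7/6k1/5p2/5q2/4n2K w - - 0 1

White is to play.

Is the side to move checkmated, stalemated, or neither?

stalemate

White to move; white king on h1.
In check: no.
King squares — g1: attacked by Qf2; g2: attacked by Ne1; h2: attacked by Qf2.
Legal moves for White: none.
Not in check and no legal moves → stalemate.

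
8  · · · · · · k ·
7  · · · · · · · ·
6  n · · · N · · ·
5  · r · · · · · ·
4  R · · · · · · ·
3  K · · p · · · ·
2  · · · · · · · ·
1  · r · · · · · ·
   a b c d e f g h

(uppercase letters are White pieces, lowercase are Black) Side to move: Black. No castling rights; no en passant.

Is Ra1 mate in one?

After Ra1: white king on a3; in check: yes, from the black rook on a1.
King squares — a2: attacked by Ra1; b2: attacked by Rb5; b3: attacked by Rb5; a4: own rook; b4: attacked by Rb5.
White has no legal moves → checkmate.

yes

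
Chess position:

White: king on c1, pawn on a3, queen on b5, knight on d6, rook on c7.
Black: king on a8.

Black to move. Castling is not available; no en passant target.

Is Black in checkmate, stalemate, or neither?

stalemate

Black to move; black king on a8.
In check: no.
King squares — a7: attacked by Rc7; b7: attacked by Qb5; b8: attacked by Qb5.
Legal moves for Black: none.
Not in check and no legal moves → stalemate.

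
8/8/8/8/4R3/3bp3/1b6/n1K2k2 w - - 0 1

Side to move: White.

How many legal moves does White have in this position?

2

White to move; king on c1.
In check: yes, from the black bishop on b2.
Legal moves: Kxb2, Kd1.
Count: 2.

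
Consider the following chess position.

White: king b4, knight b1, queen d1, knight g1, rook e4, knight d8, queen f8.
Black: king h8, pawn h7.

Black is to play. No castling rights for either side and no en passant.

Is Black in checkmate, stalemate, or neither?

Black to move; black king on h8.
In check: yes, from the white queen on f8.
King squares — g7: attacked by Qf8; h7: own pawn; g8: attacked by Qf8.
Legal moves for Black: none.
In check with no legal moves → checkmate.

checkmate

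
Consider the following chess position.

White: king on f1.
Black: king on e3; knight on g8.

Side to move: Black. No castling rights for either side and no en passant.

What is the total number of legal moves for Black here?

9

Black to move; king on e3.
In check: no.
Legal moves: Ne7, Nh6, Nf6, Kf4, Ke4, Kd4, Kf3, Kd3, Kd2.
Count: 9.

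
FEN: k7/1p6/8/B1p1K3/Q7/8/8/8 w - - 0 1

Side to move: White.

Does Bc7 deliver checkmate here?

yes

After Bc7: black king on a8; in check: yes, from the white queen on a4.
King squares — a7: attacked by Qa4; b7: own pawn; b8: attacked by Bc7.
Black has no legal moves → checkmate.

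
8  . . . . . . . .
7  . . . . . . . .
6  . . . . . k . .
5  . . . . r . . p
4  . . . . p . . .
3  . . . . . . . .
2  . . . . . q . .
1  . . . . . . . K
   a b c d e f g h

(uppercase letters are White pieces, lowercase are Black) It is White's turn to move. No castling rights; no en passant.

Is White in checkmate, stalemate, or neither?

White to move; white king on h1.
In check: no.
King squares — g1: attacked by Qf2; g2: attacked by Qf2; h2: attacked by Qf2.
Legal moves for White: none.
Not in check and no legal moves → stalemate.

stalemate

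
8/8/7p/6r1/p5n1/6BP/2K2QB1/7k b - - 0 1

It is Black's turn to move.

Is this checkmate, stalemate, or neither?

Black to move; black king on h1.
In check: yes, from the white bishop on g2.
King squares — g1: attacked by Qf2; g2: attacked by Qf2; h2: attacked by Bg3.
Legal moves for Black: none.
In check with no legal moves → checkmate.

checkmate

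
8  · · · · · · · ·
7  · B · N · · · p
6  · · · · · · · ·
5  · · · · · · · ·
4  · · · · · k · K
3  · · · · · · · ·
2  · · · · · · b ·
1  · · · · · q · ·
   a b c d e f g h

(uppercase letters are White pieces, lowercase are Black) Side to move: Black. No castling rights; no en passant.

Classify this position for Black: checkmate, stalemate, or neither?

neither

Black to move; black king on f4.
In check: no.
Legal moves for Black include: Kf5, Ke3, Bxb7, Bc6, Bd5, Be4, Bh3, Bf3, Bh1, Qa6, Qb5, Qc4, Qf3, Qd3, Qf2+, Qe2, Qh1#, Qg1, ... (list truncated; more exist).
Black has legal moves and is not in check → neither.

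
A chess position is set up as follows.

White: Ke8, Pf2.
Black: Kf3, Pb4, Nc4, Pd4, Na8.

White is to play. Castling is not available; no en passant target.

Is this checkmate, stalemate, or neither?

White to move; white king on e8.
In check: no.
Legal moves for White: Kf8, Kd8, Kf7, Ke7, Kd7.
White has 5 legal moves and is not in check → neither.

neither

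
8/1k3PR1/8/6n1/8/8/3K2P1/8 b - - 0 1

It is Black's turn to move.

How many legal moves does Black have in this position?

14

Black to move; king on b7.
In check: no.
Legal moves: Kc8, Kb8, Ka8, Kc7, Ka7, Kc6, Kb6, Ka6, Nh7, Nxf7, Ne6, Ne4+, Nh3, Nf3+.
Count: 14.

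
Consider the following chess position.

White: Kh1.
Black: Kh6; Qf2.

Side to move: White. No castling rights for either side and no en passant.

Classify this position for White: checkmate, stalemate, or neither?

stalemate

White to move; white king on h1.
In check: no.
King squares — g1: attacked by Qf2; g2: attacked by Qf2; h2: attacked by Qf2.
Legal moves for White: none.
Not in check and no legal moves → stalemate.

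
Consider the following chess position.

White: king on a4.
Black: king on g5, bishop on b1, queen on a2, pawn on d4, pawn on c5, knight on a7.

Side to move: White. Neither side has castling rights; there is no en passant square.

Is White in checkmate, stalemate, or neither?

checkmate

White to move; white king on a4.
In check: yes, from the black queen on a2.
King squares — a3: attacked by Qa2; b3: attacked by Qa2; b4: attacked by Pc5; a5: attacked by Qa2; b5: attacked by Na7.
Legal moves for White: none.
In check with no legal moves → checkmate.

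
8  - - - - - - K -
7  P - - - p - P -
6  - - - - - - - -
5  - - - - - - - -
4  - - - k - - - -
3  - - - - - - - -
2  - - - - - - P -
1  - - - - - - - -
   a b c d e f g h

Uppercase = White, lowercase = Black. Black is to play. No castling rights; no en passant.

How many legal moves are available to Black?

Black to move; king on d4.
In check: no.
Legal moves: Ke5, Kd5, Kc5, Ke4, Kc4, Ke3, Kd3, Kc3, e6, e5.
Count: 10.

10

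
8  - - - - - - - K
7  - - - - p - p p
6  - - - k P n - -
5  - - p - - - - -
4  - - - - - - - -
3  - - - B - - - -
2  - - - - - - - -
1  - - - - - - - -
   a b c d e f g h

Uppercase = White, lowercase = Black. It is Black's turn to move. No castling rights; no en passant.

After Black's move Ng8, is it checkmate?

no

After Ng8: white king on h8; in check: no.
White is not in check, so this cannot be checkmate.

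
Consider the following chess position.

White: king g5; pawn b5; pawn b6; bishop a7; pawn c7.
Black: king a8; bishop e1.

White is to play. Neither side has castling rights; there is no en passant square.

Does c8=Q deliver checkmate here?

yes

After c8=Q: black king on a8; in check: yes, from the white queen on c8.
King squares — a7: attacked by Pb6; b7: attacked by Qc8; b8: attacked by Ba7.
Black has no legal moves → checkmate.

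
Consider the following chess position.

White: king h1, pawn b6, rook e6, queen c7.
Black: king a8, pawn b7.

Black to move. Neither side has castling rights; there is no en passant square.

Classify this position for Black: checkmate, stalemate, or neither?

stalemate

Black to move; black king on a8.
In check: no.
King squares — a7: attacked by Pb6; b7: own pawn; b8: attacked by Qc7.
Legal moves for Black: none.
Not in check and no legal moves → stalemate.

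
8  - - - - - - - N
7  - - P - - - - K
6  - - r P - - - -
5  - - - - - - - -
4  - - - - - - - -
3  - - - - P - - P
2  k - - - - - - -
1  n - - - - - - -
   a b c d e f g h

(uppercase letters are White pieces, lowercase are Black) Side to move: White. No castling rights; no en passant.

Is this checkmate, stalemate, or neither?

White to move; white king on h7.
In check: no.
Legal moves for White: Nf7, Ng6, Kg8, Kg7, Kh6, Kg6, c8=Q, c8=R, c8=B, c8=N, d7, h4, e4.
White has 13 legal moves and is not in check → neither.

neither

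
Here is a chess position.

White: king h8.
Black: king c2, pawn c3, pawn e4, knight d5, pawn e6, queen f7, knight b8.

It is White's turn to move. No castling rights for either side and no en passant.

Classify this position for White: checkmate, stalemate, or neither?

White to move; white king on h8.
In check: no.
King squares — g7: attacked by Qf7; h7: attacked by Qf7; g8: attacked by Qf7.
Legal moves for White: none.
Not in check and no legal moves → stalemate.

stalemate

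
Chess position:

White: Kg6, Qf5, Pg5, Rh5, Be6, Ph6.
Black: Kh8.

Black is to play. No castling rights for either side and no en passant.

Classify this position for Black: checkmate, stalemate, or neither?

Black to move; black king on h8.
In check: no.
King squares — g7: attacked by Kg6; h7: attacked by Kg6; g8: attacked by Be6.
Legal moves for Black: none.
Not in check and no legal moves → stalemate.

stalemate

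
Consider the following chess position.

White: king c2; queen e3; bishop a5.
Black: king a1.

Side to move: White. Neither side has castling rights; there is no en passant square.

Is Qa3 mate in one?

After Qa3: black king on a1; in check: yes, from the white queen on a3.
King squares — b1: attacked by Kc2; a2: attacked by Qa3; b2: attacked by Kc2.
Black has no legal moves → checkmate.

yes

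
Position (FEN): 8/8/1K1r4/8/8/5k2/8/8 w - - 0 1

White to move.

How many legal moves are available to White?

6

White to move; king on b6.
In check: yes, from the black rook on d6.
Legal moves: Kc7, Kb7, Ka7, Kc5, Kb5, Ka5.
Count: 6.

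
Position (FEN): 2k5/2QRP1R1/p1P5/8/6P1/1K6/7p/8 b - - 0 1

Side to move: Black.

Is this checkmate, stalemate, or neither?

Black to move; black king on c8.
In check: yes, from the white queen on c7.
King squares — b7: attacked by Pc6; c7: attacked by Rd7; d7: attacked by Pc6; b8: attacked by Qc7; d8: attacked by Qc7.
Legal moves for Black: none.
In check with no legal moves → checkmate.

checkmate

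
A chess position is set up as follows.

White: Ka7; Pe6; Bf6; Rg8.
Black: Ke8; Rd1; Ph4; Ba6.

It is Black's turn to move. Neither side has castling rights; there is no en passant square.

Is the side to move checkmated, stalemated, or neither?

Black to move; black king on e8.
In check: yes, from the white rook on g8.
King squares — d7: attacked by Pe6; e7: attacked by Bf6; f7: attacked by Pe6; d8: attacked by Bf6; f8: attacked by Rg8.
Legal moves for Black: none.
In check with no legal moves → checkmate.

checkmate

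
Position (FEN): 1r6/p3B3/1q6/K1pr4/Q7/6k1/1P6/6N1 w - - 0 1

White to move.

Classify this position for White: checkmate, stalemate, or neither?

White to move; white king on a5.
In check: yes, from the black queen on b6.
King squares — a4: own queen; b4: attacked by Pc5; b5: attacked by Qb6; a6: attacked by Qb6; b6: attacked by Pa7.
Legal moves for White: none.
In check with no legal moves → checkmate.

checkmate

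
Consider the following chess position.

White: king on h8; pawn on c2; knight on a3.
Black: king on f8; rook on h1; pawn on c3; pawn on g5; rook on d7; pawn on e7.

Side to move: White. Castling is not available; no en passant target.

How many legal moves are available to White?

0

White to move; king on h8.
In check: yes, from the black rook on h1.
Legal moves: none.
Count: 0.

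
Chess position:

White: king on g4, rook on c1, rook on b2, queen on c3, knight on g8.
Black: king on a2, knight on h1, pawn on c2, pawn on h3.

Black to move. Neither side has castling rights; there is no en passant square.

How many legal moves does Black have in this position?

0

Black to move; king on a2.
In check: yes, from the white rook on b2.
Legal moves: none.
Count: 0.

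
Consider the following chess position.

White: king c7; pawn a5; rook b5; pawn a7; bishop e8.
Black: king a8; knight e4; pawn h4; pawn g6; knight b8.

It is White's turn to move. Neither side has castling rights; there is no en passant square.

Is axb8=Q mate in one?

After axb8=Q: black king on a8; in check: yes, from the white queen on b8.
King squares — a7: attacked by Qb8; b7: attacked by Rb5; b8: attacked by Rb5.
Black has no legal moves → checkmate.

yes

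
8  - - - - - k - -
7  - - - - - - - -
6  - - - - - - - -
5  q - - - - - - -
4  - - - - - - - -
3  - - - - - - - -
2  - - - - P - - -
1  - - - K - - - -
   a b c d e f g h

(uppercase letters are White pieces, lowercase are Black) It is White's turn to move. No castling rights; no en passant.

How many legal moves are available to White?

White to move; king on d1.
In check: no.
Legal moves: Kc2, Kc1, e3, e4.
Count: 4.

4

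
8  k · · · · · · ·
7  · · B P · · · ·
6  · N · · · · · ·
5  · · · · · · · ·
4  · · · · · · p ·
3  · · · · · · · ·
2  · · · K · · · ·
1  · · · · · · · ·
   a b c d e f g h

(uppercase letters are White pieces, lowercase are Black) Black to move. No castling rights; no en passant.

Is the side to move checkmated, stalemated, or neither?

neither

Black to move; black king on a8.
In check: yes, from the white knight on b6.
Legal moves for Black: Kb7, Ka7.
Black is in check but has 2 legal moves → neither.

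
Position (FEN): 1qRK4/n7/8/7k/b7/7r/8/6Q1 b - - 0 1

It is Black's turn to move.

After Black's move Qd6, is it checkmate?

yes

After Qd6: white king on d8; in check: yes, from the black queen on d6.
King squares — c7: attacked by Qd6; d7: attacked by Ba4; e7: attacked by Qd6; c8: own rook; e8: attacked by Ba4.
White has no legal moves → checkmate.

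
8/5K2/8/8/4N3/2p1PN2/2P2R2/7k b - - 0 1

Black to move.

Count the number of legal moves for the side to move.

Black to move; king on h1.
In check: no.
Legal moves: none.
Count: 0.

0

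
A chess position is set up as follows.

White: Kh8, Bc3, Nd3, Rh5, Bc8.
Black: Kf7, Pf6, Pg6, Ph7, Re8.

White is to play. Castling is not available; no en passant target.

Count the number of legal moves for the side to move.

White to move; king on h8.
In check: yes, from the black rook on e8.
Legal moves: Kxh7.
Count: 1.

1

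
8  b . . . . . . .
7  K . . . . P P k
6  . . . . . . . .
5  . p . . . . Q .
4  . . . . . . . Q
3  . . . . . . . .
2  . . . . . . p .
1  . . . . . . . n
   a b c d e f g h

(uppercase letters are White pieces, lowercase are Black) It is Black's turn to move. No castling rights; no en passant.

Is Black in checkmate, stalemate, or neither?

Black to move; black king on h7.
In check: yes, from the white queen on h4.
King squares — g6: attacked by Qg5; h6: attacked by Qh4; g7: attacked by Qg5; g8: attacked by Pf7; h8: attacked by Qh4.
Legal moves for Black: none.
In check with no legal moves → checkmate.

checkmate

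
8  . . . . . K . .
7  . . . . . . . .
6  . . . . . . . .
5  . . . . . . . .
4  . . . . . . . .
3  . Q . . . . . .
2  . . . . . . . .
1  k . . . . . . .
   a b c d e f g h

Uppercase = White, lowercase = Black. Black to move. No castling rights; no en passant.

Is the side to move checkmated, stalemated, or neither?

stalemate

Black to move; black king on a1.
In check: no.
King squares — b1: attacked by Qb3; a2: attacked by Qb3; b2: attacked by Qb3.
Legal moves for Black: none.
Not in check and no legal moves → stalemate.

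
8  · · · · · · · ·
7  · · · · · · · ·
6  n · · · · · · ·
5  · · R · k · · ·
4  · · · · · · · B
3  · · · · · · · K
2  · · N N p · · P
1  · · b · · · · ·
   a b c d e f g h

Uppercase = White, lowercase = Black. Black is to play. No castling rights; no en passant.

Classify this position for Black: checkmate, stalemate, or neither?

Black to move; black king on e5.
In check: yes, from the white rook on c5.
King squares — d4: attacked by Nc2; e4: attacked by Nd2; f4: available; d5: attacked by Rc5; f5: attacked by Rc5; d6: available; e6: available; f6: attacked by Bh4.
Legal moves for Black: Ke6, Kd6, Kf4, Nxc5.
Black is in check but has 4 legal moves → neither.

neither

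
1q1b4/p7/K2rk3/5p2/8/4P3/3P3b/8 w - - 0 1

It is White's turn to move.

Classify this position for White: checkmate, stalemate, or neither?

White to move; white king on a6.
In check: yes, from the black rook on d6.
King squares — a5: attacked by Bd8; b5: attacked by Qb8; b6: attacked by Rd6; a7: attacked by Qb8; b7: attacked by Qb8.
Legal moves for White: none.
In check with no legal moves → checkmate.

checkmate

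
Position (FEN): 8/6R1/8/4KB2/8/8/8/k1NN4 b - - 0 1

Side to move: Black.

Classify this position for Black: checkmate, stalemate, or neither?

Black to move; black king on a1.
In check: no.
King squares — b1: attacked by Bf5; a2: attacked by Nc1; b2: attacked by Nd1.
Legal moves for Black: none.
Not in check and no legal moves → stalemate.

stalemate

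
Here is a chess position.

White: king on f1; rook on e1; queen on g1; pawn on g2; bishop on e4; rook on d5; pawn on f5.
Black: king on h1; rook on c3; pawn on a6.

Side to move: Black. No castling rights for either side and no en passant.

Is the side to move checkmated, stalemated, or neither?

checkmate

Black to move; black king on h1.
In check: yes, from the white queen on g1.
King squares — g1: attacked by Kf1; g2: attacked by Kf1; h2: attacked by Qg1.
Legal moves for Black: none.
In check with no legal moves → checkmate.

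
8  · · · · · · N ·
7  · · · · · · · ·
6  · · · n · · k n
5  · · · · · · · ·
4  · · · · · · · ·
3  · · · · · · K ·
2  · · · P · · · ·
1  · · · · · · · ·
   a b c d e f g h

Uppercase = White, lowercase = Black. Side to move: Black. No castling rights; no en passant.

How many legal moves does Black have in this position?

18

Black to move; king on g6.
In check: no.
Legal moves: Nxg8, Nhf7, Nhf5+, Ng4, Kh7, Kg7, Kf7, Kh5, Kg5, Kf5, Ne8, Nc8, Ndf7, Nb7, Ndf5+, Nb5, Ne4+, Nc4.
Count: 18.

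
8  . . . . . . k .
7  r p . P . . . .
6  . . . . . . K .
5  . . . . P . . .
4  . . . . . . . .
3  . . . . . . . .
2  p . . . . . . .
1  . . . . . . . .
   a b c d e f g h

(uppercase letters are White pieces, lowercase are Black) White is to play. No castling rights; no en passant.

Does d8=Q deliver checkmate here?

yes

After d8=Q: black king on g8; in check: yes, from the white queen on d8.
King squares — f7: attacked by Kg6; g7: attacked by Kg6; h7: attacked by Kg6; f8: attacked by Qd8; h8: attacked by Qd8.
Black has no legal moves → checkmate.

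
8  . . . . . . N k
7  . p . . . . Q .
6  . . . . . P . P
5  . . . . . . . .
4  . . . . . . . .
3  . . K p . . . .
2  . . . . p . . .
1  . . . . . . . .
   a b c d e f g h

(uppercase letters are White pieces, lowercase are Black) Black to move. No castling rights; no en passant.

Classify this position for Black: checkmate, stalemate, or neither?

Black to move; black king on h8.
In check: yes, from the white queen on g7.
King squares — g7: attacked by Pf6; h7: attacked by Qg7; g8: attacked by Qg7.
Legal moves for Black: none.
In check with no legal moves → checkmate.

checkmate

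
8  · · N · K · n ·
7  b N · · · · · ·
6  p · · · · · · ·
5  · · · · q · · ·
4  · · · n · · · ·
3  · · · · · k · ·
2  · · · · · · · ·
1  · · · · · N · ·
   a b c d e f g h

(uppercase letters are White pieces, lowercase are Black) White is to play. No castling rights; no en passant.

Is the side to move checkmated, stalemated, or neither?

White to move; white king on e8.
In check: yes, from the black queen on e5.
King squares — d7: available; e7: attacked by Qe5; f7: available; d8: available; f8: available.
Legal moves for White: Kf8, Kd8, Kf7, Kd7, Ne7.
White is in check but has 5 legal moves → neither.

neither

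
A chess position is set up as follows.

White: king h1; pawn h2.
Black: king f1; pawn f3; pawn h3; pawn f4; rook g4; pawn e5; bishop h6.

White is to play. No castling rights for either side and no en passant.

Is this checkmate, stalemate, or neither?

stalemate

White to move; white king on h1.
In check: no.
King squares — g1: attacked by Kf1; g2: attacked by Kf1; h2: own pawn.
Legal moves for White: none.
Not in check and no legal moves → stalemate.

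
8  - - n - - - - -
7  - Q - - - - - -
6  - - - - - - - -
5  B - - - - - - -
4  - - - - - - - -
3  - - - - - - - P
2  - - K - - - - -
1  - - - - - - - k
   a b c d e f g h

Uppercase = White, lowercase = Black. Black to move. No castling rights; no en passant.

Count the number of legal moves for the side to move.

Black to move; king on h1.
In check: yes, from the white queen on b7.
Legal moves: Kh2, Kg1.
Count: 2.

2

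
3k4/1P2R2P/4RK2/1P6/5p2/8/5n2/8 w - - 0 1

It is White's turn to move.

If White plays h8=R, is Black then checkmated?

After h8=R: black king on d8; in check: yes, from the white rook on h8.
King squares — c7: attacked by Re7; d7: attacked by Re7; e7: attacked by Re6; c8: attacked by Pb7; e8: attacked by Re7.
Black has no legal moves → checkmate.

yes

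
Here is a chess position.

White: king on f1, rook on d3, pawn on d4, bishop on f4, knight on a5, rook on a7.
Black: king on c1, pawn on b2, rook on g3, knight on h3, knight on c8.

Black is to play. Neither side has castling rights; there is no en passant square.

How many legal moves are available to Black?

Black to move; king on c1.
In check: yes, from the white bishop on f4.
Legal moves: Kc2, Kb1, Nxf4, Re3.
Count: 4.

4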